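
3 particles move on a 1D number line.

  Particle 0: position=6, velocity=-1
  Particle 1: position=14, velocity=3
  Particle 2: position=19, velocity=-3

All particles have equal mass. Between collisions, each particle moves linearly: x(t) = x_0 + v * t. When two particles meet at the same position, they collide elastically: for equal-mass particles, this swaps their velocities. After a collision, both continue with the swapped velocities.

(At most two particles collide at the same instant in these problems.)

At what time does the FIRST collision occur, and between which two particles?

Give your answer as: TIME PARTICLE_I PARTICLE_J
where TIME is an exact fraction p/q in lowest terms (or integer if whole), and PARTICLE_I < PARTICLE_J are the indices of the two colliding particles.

Answer: 5/6 1 2

Derivation:
Pair (0,1): pos 6,14 vel -1,3 -> not approaching (rel speed -4 <= 0)
Pair (1,2): pos 14,19 vel 3,-3 -> gap=5, closing at 6/unit, collide at t=5/6
Earliest collision: t=5/6 between 1 and 2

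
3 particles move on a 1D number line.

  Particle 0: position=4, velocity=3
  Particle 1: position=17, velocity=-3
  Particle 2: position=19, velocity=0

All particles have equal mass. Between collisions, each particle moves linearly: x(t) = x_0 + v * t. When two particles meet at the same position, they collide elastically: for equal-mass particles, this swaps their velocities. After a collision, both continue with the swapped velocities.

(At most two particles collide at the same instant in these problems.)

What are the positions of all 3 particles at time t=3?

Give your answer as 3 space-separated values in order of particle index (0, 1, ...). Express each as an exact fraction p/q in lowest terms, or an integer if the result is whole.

Answer: 8 13 19

Derivation:
Collision at t=13/6: particles 0 and 1 swap velocities; positions: p0=21/2 p1=21/2 p2=19; velocities now: v0=-3 v1=3 v2=0
Advance to t=3 (no further collisions before then); velocities: v0=-3 v1=3 v2=0; positions = 8 13 19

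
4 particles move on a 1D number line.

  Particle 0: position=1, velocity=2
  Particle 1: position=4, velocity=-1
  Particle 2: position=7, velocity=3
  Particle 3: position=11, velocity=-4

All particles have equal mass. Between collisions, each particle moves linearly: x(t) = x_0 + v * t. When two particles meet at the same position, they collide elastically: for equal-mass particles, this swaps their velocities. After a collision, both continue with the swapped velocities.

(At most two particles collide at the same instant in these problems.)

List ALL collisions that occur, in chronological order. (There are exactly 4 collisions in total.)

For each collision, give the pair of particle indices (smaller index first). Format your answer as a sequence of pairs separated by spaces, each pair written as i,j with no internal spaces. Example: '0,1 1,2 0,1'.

Collision at t=4/7: particles 2 and 3 swap velocities; positions: p0=15/7 p1=24/7 p2=61/7 p3=61/7; velocities now: v0=2 v1=-1 v2=-4 v3=3
Collision at t=1: particles 0 and 1 swap velocities; positions: p0=3 p1=3 p2=7 p3=10; velocities now: v0=-1 v1=2 v2=-4 v3=3
Collision at t=5/3: particles 1 and 2 swap velocities; positions: p0=7/3 p1=13/3 p2=13/3 p3=12; velocities now: v0=-1 v1=-4 v2=2 v3=3
Collision at t=7/3: particles 0 and 1 swap velocities; positions: p0=5/3 p1=5/3 p2=17/3 p3=14; velocities now: v0=-4 v1=-1 v2=2 v3=3

Answer: 2,3 0,1 1,2 0,1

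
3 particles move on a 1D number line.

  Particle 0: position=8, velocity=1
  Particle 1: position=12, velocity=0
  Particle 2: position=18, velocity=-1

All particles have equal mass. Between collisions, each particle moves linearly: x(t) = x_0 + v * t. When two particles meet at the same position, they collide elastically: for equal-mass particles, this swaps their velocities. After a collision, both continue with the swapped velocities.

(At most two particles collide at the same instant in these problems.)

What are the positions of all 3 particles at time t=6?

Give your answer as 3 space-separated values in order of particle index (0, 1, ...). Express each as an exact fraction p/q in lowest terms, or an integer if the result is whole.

Collision at t=4: particles 0 and 1 swap velocities; positions: p0=12 p1=12 p2=14; velocities now: v0=0 v1=1 v2=-1
Collision at t=5: particles 1 and 2 swap velocities; positions: p0=12 p1=13 p2=13; velocities now: v0=0 v1=-1 v2=1
Collision at t=6: particles 0 and 1 swap velocities; positions: p0=12 p1=12 p2=14; velocities now: v0=-1 v1=0 v2=1
Advance to t=6 (no further collisions before then); velocities: v0=-1 v1=0 v2=1; positions = 12 12 14

Answer: 12 12 14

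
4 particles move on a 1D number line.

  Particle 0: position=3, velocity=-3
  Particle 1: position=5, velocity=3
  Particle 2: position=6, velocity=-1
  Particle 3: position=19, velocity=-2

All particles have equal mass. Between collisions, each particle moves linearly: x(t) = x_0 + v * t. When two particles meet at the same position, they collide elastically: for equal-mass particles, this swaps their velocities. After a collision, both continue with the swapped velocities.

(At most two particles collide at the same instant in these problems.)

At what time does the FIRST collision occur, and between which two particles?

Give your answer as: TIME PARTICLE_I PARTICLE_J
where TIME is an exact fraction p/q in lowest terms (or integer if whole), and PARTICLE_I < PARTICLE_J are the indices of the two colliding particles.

Pair (0,1): pos 3,5 vel -3,3 -> not approaching (rel speed -6 <= 0)
Pair (1,2): pos 5,6 vel 3,-1 -> gap=1, closing at 4/unit, collide at t=1/4
Pair (2,3): pos 6,19 vel -1,-2 -> gap=13, closing at 1/unit, collide at t=13
Earliest collision: t=1/4 between 1 and 2

Answer: 1/4 1 2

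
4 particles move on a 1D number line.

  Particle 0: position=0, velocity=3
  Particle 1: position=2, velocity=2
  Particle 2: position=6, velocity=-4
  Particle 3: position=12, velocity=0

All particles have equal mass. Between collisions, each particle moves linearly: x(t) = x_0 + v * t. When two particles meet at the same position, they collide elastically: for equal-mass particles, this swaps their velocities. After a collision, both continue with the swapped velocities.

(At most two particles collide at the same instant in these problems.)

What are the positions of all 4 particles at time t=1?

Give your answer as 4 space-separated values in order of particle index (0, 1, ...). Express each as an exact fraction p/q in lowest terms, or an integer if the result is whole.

Collision at t=2/3: particles 1 and 2 swap velocities; positions: p0=2 p1=10/3 p2=10/3 p3=12; velocities now: v0=3 v1=-4 v2=2 v3=0
Collision at t=6/7: particles 0 and 1 swap velocities; positions: p0=18/7 p1=18/7 p2=26/7 p3=12; velocities now: v0=-4 v1=3 v2=2 v3=0
Advance to t=1 (no further collisions before then); velocities: v0=-4 v1=3 v2=2 v3=0; positions = 2 3 4 12

Answer: 2 3 4 12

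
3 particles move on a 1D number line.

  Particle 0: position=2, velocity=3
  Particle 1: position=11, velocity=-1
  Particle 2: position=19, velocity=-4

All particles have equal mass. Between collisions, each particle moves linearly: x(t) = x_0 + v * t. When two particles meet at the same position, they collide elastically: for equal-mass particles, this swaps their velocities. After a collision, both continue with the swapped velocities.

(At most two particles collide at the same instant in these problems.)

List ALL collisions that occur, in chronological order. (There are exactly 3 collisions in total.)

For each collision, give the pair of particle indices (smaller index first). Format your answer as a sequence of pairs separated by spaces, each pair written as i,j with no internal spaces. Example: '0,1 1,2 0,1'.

Collision at t=9/4: particles 0 and 1 swap velocities; positions: p0=35/4 p1=35/4 p2=10; velocities now: v0=-1 v1=3 v2=-4
Collision at t=17/7: particles 1 and 2 swap velocities; positions: p0=60/7 p1=65/7 p2=65/7; velocities now: v0=-1 v1=-4 v2=3
Collision at t=8/3: particles 0 and 1 swap velocities; positions: p0=25/3 p1=25/3 p2=10; velocities now: v0=-4 v1=-1 v2=3

Answer: 0,1 1,2 0,1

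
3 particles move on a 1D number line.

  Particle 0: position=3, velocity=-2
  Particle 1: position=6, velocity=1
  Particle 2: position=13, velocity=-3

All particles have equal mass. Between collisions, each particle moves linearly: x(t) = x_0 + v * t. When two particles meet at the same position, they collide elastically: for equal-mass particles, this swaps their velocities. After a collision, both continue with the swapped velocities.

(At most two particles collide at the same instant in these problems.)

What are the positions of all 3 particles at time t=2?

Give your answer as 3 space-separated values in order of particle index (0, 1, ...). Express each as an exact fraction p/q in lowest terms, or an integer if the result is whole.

Collision at t=7/4: particles 1 and 2 swap velocities; positions: p0=-1/2 p1=31/4 p2=31/4; velocities now: v0=-2 v1=-3 v2=1
Advance to t=2 (no further collisions before then); velocities: v0=-2 v1=-3 v2=1; positions = -1 7 8

Answer: -1 7 8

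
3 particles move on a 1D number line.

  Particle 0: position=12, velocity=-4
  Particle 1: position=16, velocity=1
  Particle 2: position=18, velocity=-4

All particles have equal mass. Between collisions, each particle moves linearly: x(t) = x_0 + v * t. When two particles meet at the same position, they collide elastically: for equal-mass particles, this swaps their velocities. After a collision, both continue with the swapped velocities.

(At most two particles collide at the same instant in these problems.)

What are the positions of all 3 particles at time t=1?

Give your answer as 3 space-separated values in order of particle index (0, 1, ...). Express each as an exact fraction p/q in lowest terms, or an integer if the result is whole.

Answer: 8 14 17

Derivation:
Collision at t=2/5: particles 1 and 2 swap velocities; positions: p0=52/5 p1=82/5 p2=82/5; velocities now: v0=-4 v1=-4 v2=1
Advance to t=1 (no further collisions before then); velocities: v0=-4 v1=-4 v2=1; positions = 8 14 17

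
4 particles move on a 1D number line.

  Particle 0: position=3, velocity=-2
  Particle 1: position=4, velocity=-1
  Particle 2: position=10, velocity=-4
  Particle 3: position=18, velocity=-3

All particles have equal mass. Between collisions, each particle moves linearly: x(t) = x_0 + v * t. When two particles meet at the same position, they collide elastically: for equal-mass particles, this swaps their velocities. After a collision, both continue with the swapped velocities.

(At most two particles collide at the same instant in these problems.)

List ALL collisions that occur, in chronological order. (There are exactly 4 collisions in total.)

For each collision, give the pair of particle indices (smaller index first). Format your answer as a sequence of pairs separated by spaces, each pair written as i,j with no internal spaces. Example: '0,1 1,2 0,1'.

Collision at t=2: particles 1 and 2 swap velocities; positions: p0=-1 p1=2 p2=2 p3=12; velocities now: v0=-2 v1=-4 v2=-1 v3=-3
Collision at t=7/2: particles 0 and 1 swap velocities; positions: p0=-4 p1=-4 p2=1/2 p3=15/2; velocities now: v0=-4 v1=-2 v2=-1 v3=-3
Collision at t=7: particles 2 and 3 swap velocities; positions: p0=-18 p1=-11 p2=-3 p3=-3; velocities now: v0=-4 v1=-2 v2=-3 v3=-1
Collision at t=15: particles 1 and 2 swap velocities; positions: p0=-50 p1=-27 p2=-27 p3=-11; velocities now: v0=-4 v1=-3 v2=-2 v3=-1

Answer: 1,2 0,1 2,3 1,2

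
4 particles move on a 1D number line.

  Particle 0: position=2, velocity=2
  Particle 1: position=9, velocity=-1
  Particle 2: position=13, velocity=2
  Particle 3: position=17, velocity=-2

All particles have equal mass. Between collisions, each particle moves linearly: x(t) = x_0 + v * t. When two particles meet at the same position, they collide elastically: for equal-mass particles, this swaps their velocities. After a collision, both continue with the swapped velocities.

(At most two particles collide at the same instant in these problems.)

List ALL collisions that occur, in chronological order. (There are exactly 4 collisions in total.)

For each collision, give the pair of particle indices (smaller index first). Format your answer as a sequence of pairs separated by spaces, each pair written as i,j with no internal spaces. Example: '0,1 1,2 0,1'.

Collision at t=1: particles 2 and 3 swap velocities; positions: p0=4 p1=8 p2=15 p3=15; velocities now: v0=2 v1=-1 v2=-2 v3=2
Collision at t=7/3: particles 0 and 1 swap velocities; positions: p0=20/3 p1=20/3 p2=37/3 p3=53/3; velocities now: v0=-1 v1=2 v2=-2 v3=2
Collision at t=15/4: particles 1 and 2 swap velocities; positions: p0=21/4 p1=19/2 p2=19/2 p3=41/2; velocities now: v0=-1 v1=-2 v2=2 v3=2
Collision at t=8: particles 0 and 1 swap velocities; positions: p0=1 p1=1 p2=18 p3=29; velocities now: v0=-2 v1=-1 v2=2 v3=2

Answer: 2,3 0,1 1,2 0,1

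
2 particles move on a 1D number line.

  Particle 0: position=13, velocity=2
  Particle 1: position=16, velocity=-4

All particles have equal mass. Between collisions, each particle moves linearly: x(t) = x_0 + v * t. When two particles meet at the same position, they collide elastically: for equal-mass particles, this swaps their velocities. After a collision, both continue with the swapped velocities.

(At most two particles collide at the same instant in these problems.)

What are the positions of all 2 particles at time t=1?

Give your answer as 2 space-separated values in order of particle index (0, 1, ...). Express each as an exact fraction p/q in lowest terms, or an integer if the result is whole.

Collision at t=1/2: particles 0 and 1 swap velocities; positions: p0=14 p1=14; velocities now: v0=-4 v1=2
Advance to t=1 (no further collisions before then); velocities: v0=-4 v1=2; positions = 12 15

Answer: 12 15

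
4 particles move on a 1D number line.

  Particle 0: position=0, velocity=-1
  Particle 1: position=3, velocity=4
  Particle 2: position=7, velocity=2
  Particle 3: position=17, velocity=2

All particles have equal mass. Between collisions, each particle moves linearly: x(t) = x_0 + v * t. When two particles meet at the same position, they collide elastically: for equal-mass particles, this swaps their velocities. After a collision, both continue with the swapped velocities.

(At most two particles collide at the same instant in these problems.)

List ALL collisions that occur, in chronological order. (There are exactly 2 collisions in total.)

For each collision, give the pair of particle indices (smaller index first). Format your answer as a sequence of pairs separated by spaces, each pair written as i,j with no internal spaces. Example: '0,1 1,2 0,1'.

Collision at t=2: particles 1 and 2 swap velocities; positions: p0=-2 p1=11 p2=11 p3=21; velocities now: v0=-1 v1=2 v2=4 v3=2
Collision at t=7: particles 2 and 3 swap velocities; positions: p0=-7 p1=21 p2=31 p3=31; velocities now: v0=-1 v1=2 v2=2 v3=4

Answer: 1,2 2,3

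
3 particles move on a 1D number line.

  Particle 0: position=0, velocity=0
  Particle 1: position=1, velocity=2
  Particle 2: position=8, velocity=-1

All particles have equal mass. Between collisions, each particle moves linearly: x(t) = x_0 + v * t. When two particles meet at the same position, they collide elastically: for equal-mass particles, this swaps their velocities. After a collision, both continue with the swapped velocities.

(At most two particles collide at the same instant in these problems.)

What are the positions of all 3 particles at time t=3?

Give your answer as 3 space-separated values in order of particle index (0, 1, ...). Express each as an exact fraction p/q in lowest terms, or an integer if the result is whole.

Collision at t=7/3: particles 1 and 2 swap velocities; positions: p0=0 p1=17/3 p2=17/3; velocities now: v0=0 v1=-1 v2=2
Advance to t=3 (no further collisions before then); velocities: v0=0 v1=-1 v2=2; positions = 0 5 7

Answer: 0 5 7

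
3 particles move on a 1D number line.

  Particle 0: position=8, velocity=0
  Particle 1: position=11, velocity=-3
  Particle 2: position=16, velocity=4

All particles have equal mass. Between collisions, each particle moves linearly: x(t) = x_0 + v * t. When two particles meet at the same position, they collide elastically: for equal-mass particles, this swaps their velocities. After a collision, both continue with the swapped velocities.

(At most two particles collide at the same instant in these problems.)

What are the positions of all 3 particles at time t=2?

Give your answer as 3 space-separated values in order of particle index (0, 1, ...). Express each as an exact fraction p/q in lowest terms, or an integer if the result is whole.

Answer: 5 8 24

Derivation:
Collision at t=1: particles 0 and 1 swap velocities; positions: p0=8 p1=8 p2=20; velocities now: v0=-3 v1=0 v2=4
Advance to t=2 (no further collisions before then); velocities: v0=-3 v1=0 v2=4; positions = 5 8 24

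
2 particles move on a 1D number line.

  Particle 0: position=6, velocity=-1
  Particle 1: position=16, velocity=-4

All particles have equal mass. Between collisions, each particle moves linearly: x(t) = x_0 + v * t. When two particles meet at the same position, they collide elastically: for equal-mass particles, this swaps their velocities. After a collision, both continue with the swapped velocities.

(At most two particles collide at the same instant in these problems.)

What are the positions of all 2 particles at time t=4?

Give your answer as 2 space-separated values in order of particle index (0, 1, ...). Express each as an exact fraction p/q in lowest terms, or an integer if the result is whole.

Answer: 0 2

Derivation:
Collision at t=10/3: particles 0 and 1 swap velocities; positions: p0=8/3 p1=8/3; velocities now: v0=-4 v1=-1
Advance to t=4 (no further collisions before then); velocities: v0=-4 v1=-1; positions = 0 2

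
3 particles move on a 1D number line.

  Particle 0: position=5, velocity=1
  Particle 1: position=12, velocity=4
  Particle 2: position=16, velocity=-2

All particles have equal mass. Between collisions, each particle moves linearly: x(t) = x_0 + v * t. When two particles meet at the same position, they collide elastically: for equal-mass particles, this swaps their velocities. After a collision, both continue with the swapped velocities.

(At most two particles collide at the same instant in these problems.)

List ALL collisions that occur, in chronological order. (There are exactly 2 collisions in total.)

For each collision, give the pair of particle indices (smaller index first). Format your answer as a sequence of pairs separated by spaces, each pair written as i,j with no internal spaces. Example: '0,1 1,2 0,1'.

Answer: 1,2 0,1

Derivation:
Collision at t=2/3: particles 1 and 2 swap velocities; positions: p0=17/3 p1=44/3 p2=44/3; velocities now: v0=1 v1=-2 v2=4
Collision at t=11/3: particles 0 and 1 swap velocities; positions: p0=26/3 p1=26/3 p2=80/3; velocities now: v0=-2 v1=1 v2=4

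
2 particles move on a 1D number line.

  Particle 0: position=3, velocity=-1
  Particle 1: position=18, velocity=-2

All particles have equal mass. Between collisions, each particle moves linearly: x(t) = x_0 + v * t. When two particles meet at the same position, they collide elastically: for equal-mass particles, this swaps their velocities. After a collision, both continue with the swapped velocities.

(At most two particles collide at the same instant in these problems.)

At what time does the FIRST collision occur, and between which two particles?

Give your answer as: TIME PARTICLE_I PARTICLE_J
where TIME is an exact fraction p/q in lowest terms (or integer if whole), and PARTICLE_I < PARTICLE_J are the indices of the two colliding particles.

Pair (0,1): pos 3,18 vel -1,-2 -> gap=15, closing at 1/unit, collide at t=15
Earliest collision: t=15 between 0 and 1

Answer: 15 0 1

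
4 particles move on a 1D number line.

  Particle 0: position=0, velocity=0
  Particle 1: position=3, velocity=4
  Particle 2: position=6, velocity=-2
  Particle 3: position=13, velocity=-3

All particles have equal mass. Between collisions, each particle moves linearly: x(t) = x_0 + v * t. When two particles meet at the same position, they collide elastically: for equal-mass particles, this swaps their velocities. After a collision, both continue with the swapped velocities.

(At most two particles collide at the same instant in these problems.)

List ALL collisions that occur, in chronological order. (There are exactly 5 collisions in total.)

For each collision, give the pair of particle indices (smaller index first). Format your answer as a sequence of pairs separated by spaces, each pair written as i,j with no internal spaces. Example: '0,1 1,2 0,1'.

Collision at t=1/2: particles 1 and 2 swap velocities; positions: p0=0 p1=5 p2=5 p3=23/2; velocities now: v0=0 v1=-2 v2=4 v3=-3
Collision at t=10/7: particles 2 and 3 swap velocities; positions: p0=0 p1=22/7 p2=61/7 p3=61/7; velocities now: v0=0 v1=-2 v2=-3 v3=4
Collision at t=3: particles 0 and 1 swap velocities; positions: p0=0 p1=0 p2=4 p3=15; velocities now: v0=-2 v1=0 v2=-3 v3=4
Collision at t=13/3: particles 1 and 2 swap velocities; positions: p0=-8/3 p1=0 p2=0 p3=61/3; velocities now: v0=-2 v1=-3 v2=0 v3=4
Collision at t=7: particles 0 and 1 swap velocities; positions: p0=-8 p1=-8 p2=0 p3=31; velocities now: v0=-3 v1=-2 v2=0 v3=4

Answer: 1,2 2,3 0,1 1,2 0,1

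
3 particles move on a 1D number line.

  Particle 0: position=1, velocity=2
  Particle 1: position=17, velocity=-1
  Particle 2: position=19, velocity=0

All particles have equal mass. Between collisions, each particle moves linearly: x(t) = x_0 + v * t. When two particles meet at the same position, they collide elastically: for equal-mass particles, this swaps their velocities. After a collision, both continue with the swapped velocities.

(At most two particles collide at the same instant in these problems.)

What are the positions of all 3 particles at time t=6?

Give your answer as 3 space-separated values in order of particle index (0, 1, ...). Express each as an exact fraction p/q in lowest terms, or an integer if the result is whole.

Collision at t=16/3: particles 0 and 1 swap velocities; positions: p0=35/3 p1=35/3 p2=19; velocities now: v0=-1 v1=2 v2=0
Advance to t=6 (no further collisions before then); velocities: v0=-1 v1=2 v2=0; positions = 11 13 19

Answer: 11 13 19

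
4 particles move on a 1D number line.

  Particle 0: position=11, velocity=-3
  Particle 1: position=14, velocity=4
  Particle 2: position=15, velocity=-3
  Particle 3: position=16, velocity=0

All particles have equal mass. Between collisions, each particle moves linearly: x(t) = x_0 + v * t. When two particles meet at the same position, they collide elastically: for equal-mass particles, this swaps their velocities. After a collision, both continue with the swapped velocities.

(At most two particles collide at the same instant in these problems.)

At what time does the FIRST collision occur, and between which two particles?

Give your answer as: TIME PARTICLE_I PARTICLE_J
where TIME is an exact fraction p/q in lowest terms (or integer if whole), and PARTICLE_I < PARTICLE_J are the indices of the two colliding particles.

Answer: 1/7 1 2

Derivation:
Pair (0,1): pos 11,14 vel -3,4 -> not approaching (rel speed -7 <= 0)
Pair (1,2): pos 14,15 vel 4,-3 -> gap=1, closing at 7/unit, collide at t=1/7
Pair (2,3): pos 15,16 vel -3,0 -> not approaching (rel speed -3 <= 0)
Earliest collision: t=1/7 between 1 and 2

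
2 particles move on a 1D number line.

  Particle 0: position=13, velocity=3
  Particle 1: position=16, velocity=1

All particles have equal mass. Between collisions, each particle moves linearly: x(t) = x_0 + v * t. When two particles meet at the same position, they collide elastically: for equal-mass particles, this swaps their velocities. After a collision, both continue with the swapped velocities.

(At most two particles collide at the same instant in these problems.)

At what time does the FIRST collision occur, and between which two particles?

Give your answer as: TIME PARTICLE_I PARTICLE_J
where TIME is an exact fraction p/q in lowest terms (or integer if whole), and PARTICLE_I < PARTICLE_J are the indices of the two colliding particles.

Pair (0,1): pos 13,16 vel 3,1 -> gap=3, closing at 2/unit, collide at t=3/2
Earliest collision: t=3/2 between 0 and 1

Answer: 3/2 0 1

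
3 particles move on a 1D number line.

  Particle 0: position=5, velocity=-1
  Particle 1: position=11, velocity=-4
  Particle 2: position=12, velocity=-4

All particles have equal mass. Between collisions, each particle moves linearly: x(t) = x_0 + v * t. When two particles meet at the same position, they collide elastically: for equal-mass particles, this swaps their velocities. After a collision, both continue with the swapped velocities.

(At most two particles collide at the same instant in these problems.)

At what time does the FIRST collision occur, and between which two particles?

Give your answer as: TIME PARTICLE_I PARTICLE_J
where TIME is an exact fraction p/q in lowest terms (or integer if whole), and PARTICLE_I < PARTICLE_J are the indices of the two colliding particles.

Answer: 2 0 1

Derivation:
Pair (0,1): pos 5,11 vel -1,-4 -> gap=6, closing at 3/unit, collide at t=2
Pair (1,2): pos 11,12 vel -4,-4 -> not approaching (rel speed 0 <= 0)
Earliest collision: t=2 between 0 and 1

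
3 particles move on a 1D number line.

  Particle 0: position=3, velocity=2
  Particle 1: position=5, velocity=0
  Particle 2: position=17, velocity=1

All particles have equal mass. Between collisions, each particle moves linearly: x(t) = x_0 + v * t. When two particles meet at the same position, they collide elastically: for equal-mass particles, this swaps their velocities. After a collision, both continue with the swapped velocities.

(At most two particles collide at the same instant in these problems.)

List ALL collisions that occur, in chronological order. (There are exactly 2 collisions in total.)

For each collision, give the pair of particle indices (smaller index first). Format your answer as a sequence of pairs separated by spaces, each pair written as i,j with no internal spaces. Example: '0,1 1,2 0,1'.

Collision at t=1: particles 0 and 1 swap velocities; positions: p0=5 p1=5 p2=18; velocities now: v0=0 v1=2 v2=1
Collision at t=14: particles 1 and 2 swap velocities; positions: p0=5 p1=31 p2=31; velocities now: v0=0 v1=1 v2=2

Answer: 0,1 1,2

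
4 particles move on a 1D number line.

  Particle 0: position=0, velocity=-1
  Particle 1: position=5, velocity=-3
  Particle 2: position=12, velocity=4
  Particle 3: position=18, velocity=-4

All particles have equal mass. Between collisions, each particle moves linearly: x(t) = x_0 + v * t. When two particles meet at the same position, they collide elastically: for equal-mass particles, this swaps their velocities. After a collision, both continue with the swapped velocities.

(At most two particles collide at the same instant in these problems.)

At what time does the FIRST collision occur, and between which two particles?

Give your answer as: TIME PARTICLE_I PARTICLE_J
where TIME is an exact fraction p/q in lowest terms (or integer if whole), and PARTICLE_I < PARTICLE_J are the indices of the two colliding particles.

Answer: 3/4 2 3

Derivation:
Pair (0,1): pos 0,5 vel -1,-3 -> gap=5, closing at 2/unit, collide at t=5/2
Pair (1,2): pos 5,12 vel -3,4 -> not approaching (rel speed -7 <= 0)
Pair (2,3): pos 12,18 vel 4,-4 -> gap=6, closing at 8/unit, collide at t=3/4
Earliest collision: t=3/4 between 2 and 3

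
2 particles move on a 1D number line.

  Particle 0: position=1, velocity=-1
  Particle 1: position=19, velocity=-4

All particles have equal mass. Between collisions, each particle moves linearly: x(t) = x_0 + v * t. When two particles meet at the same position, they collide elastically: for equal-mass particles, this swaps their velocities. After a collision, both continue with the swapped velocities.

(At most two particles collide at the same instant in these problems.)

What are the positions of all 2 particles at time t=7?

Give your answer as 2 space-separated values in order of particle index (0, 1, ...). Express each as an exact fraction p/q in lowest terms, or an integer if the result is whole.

Answer: -9 -6

Derivation:
Collision at t=6: particles 0 and 1 swap velocities; positions: p0=-5 p1=-5; velocities now: v0=-4 v1=-1
Advance to t=7 (no further collisions before then); velocities: v0=-4 v1=-1; positions = -9 -6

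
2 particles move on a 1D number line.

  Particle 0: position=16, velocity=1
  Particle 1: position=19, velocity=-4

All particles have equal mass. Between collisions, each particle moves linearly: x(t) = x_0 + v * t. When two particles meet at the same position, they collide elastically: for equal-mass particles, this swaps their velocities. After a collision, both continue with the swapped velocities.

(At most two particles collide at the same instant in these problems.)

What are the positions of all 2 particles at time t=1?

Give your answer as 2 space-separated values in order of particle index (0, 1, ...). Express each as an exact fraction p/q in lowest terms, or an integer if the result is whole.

Answer: 15 17

Derivation:
Collision at t=3/5: particles 0 and 1 swap velocities; positions: p0=83/5 p1=83/5; velocities now: v0=-4 v1=1
Advance to t=1 (no further collisions before then); velocities: v0=-4 v1=1; positions = 15 17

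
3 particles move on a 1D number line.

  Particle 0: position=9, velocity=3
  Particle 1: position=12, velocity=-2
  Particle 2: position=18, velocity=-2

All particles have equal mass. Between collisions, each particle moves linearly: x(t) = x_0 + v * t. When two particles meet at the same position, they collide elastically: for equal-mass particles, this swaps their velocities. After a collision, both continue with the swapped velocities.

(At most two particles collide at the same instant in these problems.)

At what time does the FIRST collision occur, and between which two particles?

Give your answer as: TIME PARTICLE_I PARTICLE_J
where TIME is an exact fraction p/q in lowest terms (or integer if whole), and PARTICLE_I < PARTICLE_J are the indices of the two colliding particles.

Answer: 3/5 0 1

Derivation:
Pair (0,1): pos 9,12 vel 3,-2 -> gap=3, closing at 5/unit, collide at t=3/5
Pair (1,2): pos 12,18 vel -2,-2 -> not approaching (rel speed 0 <= 0)
Earliest collision: t=3/5 between 0 and 1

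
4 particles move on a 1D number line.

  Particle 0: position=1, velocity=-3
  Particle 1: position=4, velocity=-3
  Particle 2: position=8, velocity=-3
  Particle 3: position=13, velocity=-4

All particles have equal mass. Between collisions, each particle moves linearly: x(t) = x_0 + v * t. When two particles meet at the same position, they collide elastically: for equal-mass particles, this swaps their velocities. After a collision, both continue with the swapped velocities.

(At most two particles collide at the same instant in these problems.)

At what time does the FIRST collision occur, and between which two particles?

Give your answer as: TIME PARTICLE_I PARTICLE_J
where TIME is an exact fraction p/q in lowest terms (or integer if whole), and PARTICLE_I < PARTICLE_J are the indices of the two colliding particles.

Pair (0,1): pos 1,4 vel -3,-3 -> not approaching (rel speed 0 <= 0)
Pair (1,2): pos 4,8 vel -3,-3 -> not approaching (rel speed 0 <= 0)
Pair (2,3): pos 8,13 vel -3,-4 -> gap=5, closing at 1/unit, collide at t=5
Earliest collision: t=5 between 2 and 3

Answer: 5 2 3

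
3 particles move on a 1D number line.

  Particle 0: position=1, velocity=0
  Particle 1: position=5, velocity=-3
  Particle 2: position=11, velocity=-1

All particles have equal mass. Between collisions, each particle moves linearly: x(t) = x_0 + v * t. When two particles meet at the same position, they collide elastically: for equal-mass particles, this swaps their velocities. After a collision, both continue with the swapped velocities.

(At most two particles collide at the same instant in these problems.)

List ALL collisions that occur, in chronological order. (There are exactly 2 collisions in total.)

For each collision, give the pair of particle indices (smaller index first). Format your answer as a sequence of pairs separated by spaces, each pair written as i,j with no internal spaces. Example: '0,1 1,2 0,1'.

Collision at t=4/3: particles 0 and 1 swap velocities; positions: p0=1 p1=1 p2=29/3; velocities now: v0=-3 v1=0 v2=-1
Collision at t=10: particles 1 and 2 swap velocities; positions: p0=-25 p1=1 p2=1; velocities now: v0=-3 v1=-1 v2=0

Answer: 0,1 1,2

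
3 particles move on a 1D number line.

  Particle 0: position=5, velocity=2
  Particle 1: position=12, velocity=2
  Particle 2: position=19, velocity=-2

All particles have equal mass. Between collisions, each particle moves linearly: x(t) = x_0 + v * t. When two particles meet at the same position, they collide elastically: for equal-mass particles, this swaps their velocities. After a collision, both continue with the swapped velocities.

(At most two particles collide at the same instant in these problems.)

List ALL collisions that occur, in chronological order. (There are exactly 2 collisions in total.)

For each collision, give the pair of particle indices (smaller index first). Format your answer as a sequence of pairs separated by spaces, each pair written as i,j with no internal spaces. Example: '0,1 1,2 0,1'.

Collision at t=7/4: particles 1 and 2 swap velocities; positions: p0=17/2 p1=31/2 p2=31/2; velocities now: v0=2 v1=-2 v2=2
Collision at t=7/2: particles 0 and 1 swap velocities; positions: p0=12 p1=12 p2=19; velocities now: v0=-2 v1=2 v2=2

Answer: 1,2 0,1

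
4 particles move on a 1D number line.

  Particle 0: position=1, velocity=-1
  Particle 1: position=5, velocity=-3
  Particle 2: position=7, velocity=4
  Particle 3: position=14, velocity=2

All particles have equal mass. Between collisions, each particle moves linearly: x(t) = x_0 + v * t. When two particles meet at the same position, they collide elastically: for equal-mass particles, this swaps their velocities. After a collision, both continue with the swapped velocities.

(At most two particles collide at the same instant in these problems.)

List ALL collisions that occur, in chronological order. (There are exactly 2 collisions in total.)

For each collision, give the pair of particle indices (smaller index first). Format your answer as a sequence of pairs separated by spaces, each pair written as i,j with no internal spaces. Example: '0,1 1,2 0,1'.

Collision at t=2: particles 0 and 1 swap velocities; positions: p0=-1 p1=-1 p2=15 p3=18; velocities now: v0=-3 v1=-1 v2=4 v3=2
Collision at t=7/2: particles 2 and 3 swap velocities; positions: p0=-11/2 p1=-5/2 p2=21 p3=21; velocities now: v0=-3 v1=-1 v2=2 v3=4

Answer: 0,1 2,3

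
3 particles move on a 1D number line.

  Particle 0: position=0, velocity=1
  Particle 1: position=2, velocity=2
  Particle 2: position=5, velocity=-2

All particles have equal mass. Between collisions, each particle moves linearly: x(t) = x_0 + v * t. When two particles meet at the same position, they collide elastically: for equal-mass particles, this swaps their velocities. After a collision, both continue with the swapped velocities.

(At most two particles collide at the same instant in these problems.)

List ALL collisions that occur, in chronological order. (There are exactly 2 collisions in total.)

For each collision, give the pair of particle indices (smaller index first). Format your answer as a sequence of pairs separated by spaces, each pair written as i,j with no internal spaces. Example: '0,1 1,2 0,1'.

Collision at t=3/4: particles 1 and 2 swap velocities; positions: p0=3/4 p1=7/2 p2=7/2; velocities now: v0=1 v1=-2 v2=2
Collision at t=5/3: particles 0 and 1 swap velocities; positions: p0=5/3 p1=5/3 p2=16/3; velocities now: v0=-2 v1=1 v2=2

Answer: 1,2 0,1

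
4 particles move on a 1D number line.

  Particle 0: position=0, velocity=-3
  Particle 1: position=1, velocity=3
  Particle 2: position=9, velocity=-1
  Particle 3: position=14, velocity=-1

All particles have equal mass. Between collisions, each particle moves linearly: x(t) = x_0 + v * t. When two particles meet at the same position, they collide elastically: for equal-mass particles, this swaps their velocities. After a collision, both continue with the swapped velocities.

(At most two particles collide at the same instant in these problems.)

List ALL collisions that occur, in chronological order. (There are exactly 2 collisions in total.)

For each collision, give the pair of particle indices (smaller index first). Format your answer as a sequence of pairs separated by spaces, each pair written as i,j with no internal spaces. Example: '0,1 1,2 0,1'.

Answer: 1,2 2,3

Derivation:
Collision at t=2: particles 1 and 2 swap velocities; positions: p0=-6 p1=7 p2=7 p3=12; velocities now: v0=-3 v1=-1 v2=3 v3=-1
Collision at t=13/4: particles 2 and 3 swap velocities; positions: p0=-39/4 p1=23/4 p2=43/4 p3=43/4; velocities now: v0=-3 v1=-1 v2=-1 v3=3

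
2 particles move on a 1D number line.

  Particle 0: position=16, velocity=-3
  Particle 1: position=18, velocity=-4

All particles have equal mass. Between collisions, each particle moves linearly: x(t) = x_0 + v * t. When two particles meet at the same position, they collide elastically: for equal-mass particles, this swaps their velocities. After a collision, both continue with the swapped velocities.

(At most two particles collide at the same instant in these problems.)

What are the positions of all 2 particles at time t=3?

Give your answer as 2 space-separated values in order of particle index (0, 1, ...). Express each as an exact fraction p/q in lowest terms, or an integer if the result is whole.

Collision at t=2: particles 0 and 1 swap velocities; positions: p0=10 p1=10; velocities now: v0=-4 v1=-3
Advance to t=3 (no further collisions before then); velocities: v0=-4 v1=-3; positions = 6 7

Answer: 6 7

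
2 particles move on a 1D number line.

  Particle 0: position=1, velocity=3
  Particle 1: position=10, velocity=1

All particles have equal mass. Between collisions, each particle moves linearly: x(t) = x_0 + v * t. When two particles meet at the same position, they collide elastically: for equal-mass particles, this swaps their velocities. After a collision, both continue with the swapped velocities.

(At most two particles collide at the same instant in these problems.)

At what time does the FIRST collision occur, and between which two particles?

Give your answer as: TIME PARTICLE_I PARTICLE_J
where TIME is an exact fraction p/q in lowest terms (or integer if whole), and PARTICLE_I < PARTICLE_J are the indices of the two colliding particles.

Answer: 9/2 0 1

Derivation:
Pair (0,1): pos 1,10 vel 3,1 -> gap=9, closing at 2/unit, collide at t=9/2
Earliest collision: t=9/2 between 0 and 1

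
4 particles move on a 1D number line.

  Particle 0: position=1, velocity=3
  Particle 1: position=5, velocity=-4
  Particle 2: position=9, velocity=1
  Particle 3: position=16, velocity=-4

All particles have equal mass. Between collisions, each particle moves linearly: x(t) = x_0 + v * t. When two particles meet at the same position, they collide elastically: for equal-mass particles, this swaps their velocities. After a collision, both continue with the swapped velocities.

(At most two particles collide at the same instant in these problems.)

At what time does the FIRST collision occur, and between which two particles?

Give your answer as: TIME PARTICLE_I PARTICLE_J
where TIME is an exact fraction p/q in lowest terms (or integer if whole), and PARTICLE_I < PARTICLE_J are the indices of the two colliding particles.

Pair (0,1): pos 1,5 vel 3,-4 -> gap=4, closing at 7/unit, collide at t=4/7
Pair (1,2): pos 5,9 vel -4,1 -> not approaching (rel speed -5 <= 0)
Pair (2,3): pos 9,16 vel 1,-4 -> gap=7, closing at 5/unit, collide at t=7/5
Earliest collision: t=4/7 between 0 and 1

Answer: 4/7 0 1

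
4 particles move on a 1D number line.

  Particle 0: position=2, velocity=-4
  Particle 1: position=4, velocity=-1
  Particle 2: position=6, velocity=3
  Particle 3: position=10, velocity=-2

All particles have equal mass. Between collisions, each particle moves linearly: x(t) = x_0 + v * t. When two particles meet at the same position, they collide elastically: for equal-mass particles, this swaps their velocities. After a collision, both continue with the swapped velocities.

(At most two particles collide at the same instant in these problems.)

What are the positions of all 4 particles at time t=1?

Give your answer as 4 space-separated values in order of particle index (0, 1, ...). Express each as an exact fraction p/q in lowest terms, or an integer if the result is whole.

Collision at t=4/5: particles 2 and 3 swap velocities; positions: p0=-6/5 p1=16/5 p2=42/5 p3=42/5; velocities now: v0=-4 v1=-1 v2=-2 v3=3
Advance to t=1 (no further collisions before then); velocities: v0=-4 v1=-1 v2=-2 v3=3; positions = -2 3 8 9

Answer: -2 3 8 9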